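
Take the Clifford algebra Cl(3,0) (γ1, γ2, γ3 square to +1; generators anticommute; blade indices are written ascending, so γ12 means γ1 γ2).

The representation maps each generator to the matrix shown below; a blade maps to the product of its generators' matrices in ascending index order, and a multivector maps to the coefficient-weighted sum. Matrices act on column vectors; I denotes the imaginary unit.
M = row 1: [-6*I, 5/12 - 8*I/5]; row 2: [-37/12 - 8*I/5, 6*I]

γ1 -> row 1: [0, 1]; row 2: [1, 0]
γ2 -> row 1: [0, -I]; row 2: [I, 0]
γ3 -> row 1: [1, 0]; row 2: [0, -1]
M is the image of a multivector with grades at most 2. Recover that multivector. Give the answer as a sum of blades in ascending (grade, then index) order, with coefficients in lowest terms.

Method: 1, rho(γ1), rho(γ2), rho(γ3) form a trace-orthogonal basis of the 2x2 complex matrices (tr(X Y) = 2 if X = Y, else 0), so M = m0*1 + m1*rho(γ1) + m2*rho(γ2) + m3*rho(γ3) with m0 = tr(M)/2 = 0, m1 = tr(M rho(γ1))/2 = -4/3 - 8*I/5, m2 = tr(M rho(γ2))/2 = 7*I/4, m3 = tr(M rho(γ3))/2 = -6*I.
Multiplying table entries, the bivector images are rho(γ12) = I*rho(γ3), rho(γ13) = -I*rho(γ2), rho(γ23) = I*rho(γ1); with real blade coefficients the real parts of m0..m3 are the coefficients of 1, γ1, γ2, γ3 and the imaginary parts give the bivectors (γ23: Im m1, γ13: -Im m2, γ12: Im m3).
Answer: -4/3*γ1 - 6*γ12 - 7/4*γ13 - 8/5*γ23


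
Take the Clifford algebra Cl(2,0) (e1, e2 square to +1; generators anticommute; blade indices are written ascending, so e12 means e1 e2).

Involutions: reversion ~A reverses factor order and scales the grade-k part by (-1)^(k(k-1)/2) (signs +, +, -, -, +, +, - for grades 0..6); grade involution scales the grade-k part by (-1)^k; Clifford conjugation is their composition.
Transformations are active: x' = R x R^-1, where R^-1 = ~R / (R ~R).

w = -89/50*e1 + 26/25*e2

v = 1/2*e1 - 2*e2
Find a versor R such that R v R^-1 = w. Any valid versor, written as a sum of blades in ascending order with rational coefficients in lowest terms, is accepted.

Why this works: both vectors square to 17/4, so q(v) = q(w) and R = v + w = -32/25*e1 - 24/25*e2 carries v to w — its own direction survives, the complement (v - w)/2 flips.
Answer: -32/25*e1 - 24/25*e2


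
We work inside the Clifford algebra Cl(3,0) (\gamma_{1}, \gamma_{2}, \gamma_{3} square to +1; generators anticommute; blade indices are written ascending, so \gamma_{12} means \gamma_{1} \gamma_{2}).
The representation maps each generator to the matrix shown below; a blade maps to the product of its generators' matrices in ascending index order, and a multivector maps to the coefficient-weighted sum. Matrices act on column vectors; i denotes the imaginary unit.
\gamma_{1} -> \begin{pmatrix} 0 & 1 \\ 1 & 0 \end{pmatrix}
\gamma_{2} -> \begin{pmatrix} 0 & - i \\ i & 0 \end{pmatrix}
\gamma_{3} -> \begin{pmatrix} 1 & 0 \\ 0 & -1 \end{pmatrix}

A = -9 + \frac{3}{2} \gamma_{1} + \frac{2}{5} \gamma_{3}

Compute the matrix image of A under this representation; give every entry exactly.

M = (-9)*1 + (\frac{3}{2})*rho(\gamma_{1}) + (\frac{2}{5})*rho(\gamma_{3}), summed entrywise (1 is the identity matrix):
Answer: \begin{pmatrix} - \frac{43}{5} & \frac{3}{2} \\ \frac{3}{2} & - \frac{47}{5} \end{pmatrix}


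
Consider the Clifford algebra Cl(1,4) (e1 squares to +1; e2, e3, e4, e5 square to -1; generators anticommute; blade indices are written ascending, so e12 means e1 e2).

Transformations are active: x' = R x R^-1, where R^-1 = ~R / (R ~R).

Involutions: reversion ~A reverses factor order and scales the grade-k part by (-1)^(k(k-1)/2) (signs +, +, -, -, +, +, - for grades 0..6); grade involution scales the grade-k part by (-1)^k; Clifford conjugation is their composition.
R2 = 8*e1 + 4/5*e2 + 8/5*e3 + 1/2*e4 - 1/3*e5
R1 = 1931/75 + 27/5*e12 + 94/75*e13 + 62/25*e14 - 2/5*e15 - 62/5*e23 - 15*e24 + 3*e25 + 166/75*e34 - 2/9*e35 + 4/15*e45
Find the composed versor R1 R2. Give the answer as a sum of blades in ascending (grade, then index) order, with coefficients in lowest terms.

Distribute over the terms of R2 (each basis-blade product reordered to ascending indices, repeated generators contracted through their squares):
R1 (8*e1) = 15448/75*e1 - 216/5*e2 - 752/75*e3 - 496/25*e4 + 16/5*e5 - 496/5*e123 - 120*e124 + 24*e125 + 1328/75*e134 - 16/9*e135 + 32/15*e145
R1 (4/5*e2) = -108/25*e1 + 7724/375*e2 - 248/25*e3 - 12*e4 + 12/5*e5 - 376/375*e123 - 248/125*e124 + 8/25*e125 + 664/375*e234 - 8/45*e235 + 16/75*e245
R1 (8/5*e3) = -752/375*e1 + 496/25*e2 + 15448/375*e3 + 1328/375*e4 - 16/45*e5 + 216/25*e123 - 496/125*e134 + 16/25*e135 + 24*e234 - 24/5*e235 + 32/75*e345
R1 (1/2*e4) = -31/25*e1 + 15/2*e2 - 83/75*e3 + 1931/150*e4 + 2/15*e5 + 27/10*e124 + 47/75*e134 + 1/5*e145 - 31/5*e234 - 3/2*e245 + 1/9*e345
R1 (-1/3*e5) = -2/15*e1 + e2 - 2/27*e3 + 4/45*e4 - 1931/225*e5 - 9/5*e125 - 94/225*e135 - 62/75*e145 + 62/15*e235 + 5*e245 - 166/225*e345
Summing the partial products and collecting blades:
Answer: 74353/375*e1 + 4303/750*e2 + 67727/3375*e3 - 34507/2250*e4 - 721/225*e5 - 34336/375*e123 - 29821/250*e124 + 563/25*e125 + 5387/375*e134 - 14/9*e135 + 113/75*e145 + 7339/375*e234 - 38/45*e235 + 557/150*e245 - 1/5*e345


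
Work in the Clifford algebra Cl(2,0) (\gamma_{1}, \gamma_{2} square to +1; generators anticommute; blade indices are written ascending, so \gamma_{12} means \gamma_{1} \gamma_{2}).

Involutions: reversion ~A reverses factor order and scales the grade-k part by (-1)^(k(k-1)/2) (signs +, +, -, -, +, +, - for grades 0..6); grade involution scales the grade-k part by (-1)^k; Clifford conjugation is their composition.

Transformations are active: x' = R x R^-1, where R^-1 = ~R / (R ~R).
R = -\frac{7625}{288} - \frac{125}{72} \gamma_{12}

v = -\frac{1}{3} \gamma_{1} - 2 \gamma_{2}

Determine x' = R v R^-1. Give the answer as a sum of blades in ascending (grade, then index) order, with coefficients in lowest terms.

~R = -\frac{7625}{288} + \frac{125}{72} \gamma_{12}, and R ~R = \frac{58390625}{82944}, so R^-1 = ~R / (\frac{58390625}{82944}).
R v = \frac{10625}{864} \gamma_{1} + \frac{22625}{432} \gamma_{2}
Answer: -\frac{2211}{3737} \gamma_{1} - \frac{21742}{11211} \gamma_{2}


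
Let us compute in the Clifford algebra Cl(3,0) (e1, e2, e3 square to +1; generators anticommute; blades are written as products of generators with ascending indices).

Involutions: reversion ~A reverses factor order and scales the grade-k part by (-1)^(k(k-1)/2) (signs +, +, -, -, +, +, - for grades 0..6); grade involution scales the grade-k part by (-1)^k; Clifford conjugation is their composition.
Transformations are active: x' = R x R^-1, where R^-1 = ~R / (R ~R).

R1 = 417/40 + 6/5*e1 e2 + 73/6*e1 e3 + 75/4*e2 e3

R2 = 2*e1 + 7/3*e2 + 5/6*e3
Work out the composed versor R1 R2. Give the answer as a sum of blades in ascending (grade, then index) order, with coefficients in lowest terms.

Distribute over the terms of R2 (each basis-blade product reordered to ascending indices, repeated generators contracted through their squares):
R1 (2*e1) = 417/20*e1 - 12/5*e2 - 73/3*e3 + 75/2*e1 e2 e3
R1 (7/3*e2) = 14/5*e1 + 973/40*e2 - 175/4*e3 - 511/18*e1 e2 e3
R1 (5/6*e3) = 365/36*e1 + 125/8*e2 + 139/16*e3 + e1 e2 e3
Summing the partial products and collecting blades:
Answer: 3041/90*e1 + 751/20*e2 - 2851/48*e3 + 91/9*e1 e2 e3


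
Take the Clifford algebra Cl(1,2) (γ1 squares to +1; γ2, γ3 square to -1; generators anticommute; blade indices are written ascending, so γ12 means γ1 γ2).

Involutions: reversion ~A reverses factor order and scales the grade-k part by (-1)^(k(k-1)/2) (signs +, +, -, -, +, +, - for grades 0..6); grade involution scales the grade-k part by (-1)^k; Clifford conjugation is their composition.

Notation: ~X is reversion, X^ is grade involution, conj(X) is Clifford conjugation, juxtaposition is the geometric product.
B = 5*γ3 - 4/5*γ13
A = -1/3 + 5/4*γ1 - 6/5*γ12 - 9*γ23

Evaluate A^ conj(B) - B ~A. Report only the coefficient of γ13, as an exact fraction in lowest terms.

first term: -45*γ2 + 2/3*γ3 + 36/5*γ12 + 359/60*γ13 + 24/25*γ23 + 6*γ123
second term: 45*γ2 - 2/3*γ3 - 36/5*γ12 - 359/60*γ13 - 24/25*γ23 + 6*γ123
Answer: 359/30


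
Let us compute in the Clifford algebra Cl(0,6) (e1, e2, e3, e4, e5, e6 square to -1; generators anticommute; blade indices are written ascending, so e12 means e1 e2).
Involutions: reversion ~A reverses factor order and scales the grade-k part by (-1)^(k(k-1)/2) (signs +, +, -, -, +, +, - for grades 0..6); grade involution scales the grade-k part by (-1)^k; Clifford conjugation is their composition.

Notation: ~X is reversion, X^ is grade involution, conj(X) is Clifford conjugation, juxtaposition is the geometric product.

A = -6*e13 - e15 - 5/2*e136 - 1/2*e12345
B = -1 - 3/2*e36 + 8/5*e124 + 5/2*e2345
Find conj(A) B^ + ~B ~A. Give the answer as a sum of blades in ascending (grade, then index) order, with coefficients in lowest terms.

first term: -5/2*e1 - 6*e13 - e15 + 9*e16 + 4/5*e35 + 5/2*e136 + 48/5*e234 - 8/5*e245 + 5/2*e1234 + 15*e1245 + 3/2*e1356 + 4*e2346 - 1/2*e12345 - 11/2*e12456
second term: -5*e1 - 6*e13 - e15 + 9*e16 - 4/5*e35 - 5/2*e136 - 48/5*e234 + 8/5*e245 - 5/2*e1234 - 15*e1245 - 3/2*e1356 - 4*e2346 + 1/2*e12345 - 7*e12456
Answer: -15/2*e1 - 12*e13 - 2*e15 + 18*e16 - 25/2*e12456


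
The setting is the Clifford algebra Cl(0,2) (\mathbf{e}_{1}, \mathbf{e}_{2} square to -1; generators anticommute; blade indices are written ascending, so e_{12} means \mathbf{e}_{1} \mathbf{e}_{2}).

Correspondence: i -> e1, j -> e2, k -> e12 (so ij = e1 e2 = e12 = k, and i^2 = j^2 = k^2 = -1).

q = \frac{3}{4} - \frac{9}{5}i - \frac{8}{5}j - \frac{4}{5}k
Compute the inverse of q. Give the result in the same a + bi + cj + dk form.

In blades: q = \frac{3}{4} - \frac{9}{5} e_{1} - \frac{8}{5} e_{2} - \frac{4}{5} e_{12}.
With qbar = \frac{3}{4} + \frac{9}{5} e_{1} + \frac{8}{5} e_{2} + \frac{4}{5} e_{12} (scalar fixed, mapped units negated), q qbar = \frac{2801}{400} (the sum of squared coefficients), so q^-1 = qbar / (\frac{2801}{400}) = \frac{300}{2801} + \frac{720}{2801} e_{1} + \frac{640}{2801} e_{2} + \frac{320}{2801} e_{12}; translating back:
Answer: \frac{300}{2801} + \frac{720}{2801}i + \frac{640}{2801}j + \frac{320}{2801}k


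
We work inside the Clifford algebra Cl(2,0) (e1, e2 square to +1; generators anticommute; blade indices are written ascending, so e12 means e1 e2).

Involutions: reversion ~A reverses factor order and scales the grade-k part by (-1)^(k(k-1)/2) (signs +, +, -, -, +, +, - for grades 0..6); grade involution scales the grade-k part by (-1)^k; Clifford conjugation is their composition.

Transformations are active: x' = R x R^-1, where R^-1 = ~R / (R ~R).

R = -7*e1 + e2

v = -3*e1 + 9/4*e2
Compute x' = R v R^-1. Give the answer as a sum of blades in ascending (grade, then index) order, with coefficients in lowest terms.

~R = -7*e1 + e2, and R ~R = 50, so R^-1 = ~R / (50).
R v = 93/4 - 51/4*e12
Answer: -351/100*e1 - 33/25*e2


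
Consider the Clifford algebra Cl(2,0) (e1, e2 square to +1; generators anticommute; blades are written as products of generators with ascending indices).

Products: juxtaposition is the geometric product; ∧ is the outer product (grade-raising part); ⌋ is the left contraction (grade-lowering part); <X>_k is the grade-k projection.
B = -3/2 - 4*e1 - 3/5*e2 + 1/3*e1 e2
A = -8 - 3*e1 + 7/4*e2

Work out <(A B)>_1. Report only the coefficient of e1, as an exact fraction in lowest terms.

step 1: 459/20 + 431/12*e1 + 47/40*e2 + 92/15*e1 e2
step 2: 431/12*e1 + 47/40*e2
Answer: 431/12


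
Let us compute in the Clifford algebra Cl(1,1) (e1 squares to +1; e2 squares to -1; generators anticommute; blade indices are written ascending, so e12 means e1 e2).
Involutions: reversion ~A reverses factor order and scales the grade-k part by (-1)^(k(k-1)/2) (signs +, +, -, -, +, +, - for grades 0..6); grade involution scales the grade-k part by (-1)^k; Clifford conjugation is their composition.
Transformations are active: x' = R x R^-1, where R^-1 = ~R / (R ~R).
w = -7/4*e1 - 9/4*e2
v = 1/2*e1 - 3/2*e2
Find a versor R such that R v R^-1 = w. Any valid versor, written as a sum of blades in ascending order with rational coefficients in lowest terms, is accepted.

Reasoning: v^2 = w^2 = -2 since conjugation preserves the quadratic form; R = v + w = -5/4*e1 - 15/4*e2 is then valid when invertible, keeping its own part and reversing (v - w)/2.
Answer: -5/4*e1 - 15/4*e2


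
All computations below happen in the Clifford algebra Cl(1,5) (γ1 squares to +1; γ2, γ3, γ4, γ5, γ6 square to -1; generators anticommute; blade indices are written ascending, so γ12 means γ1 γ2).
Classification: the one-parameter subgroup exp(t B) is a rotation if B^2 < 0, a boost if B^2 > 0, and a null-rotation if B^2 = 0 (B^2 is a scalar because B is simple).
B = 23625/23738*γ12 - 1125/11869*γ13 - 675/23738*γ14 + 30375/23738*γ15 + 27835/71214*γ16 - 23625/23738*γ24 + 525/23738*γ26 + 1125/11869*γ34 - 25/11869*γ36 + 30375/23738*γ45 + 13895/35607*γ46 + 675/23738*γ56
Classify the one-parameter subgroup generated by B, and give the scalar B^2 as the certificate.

B^2 term by term: the squares give (23625/23738)^2*(γ12)^2 + (-1125/11869)^2*(γ13)^2 + (-675/23738)^2*(γ14)^2 + (30375/23738)^2*(γ15)^2 + (27835/71214)^2*(γ16)^2 + (-23625/23738)^2*(γ24)^2 + (525/23738)^2*(γ26)^2 + (1125/11869)^2*(γ34)^2 + (-25/11869)^2*(γ36)^2 + (30375/23738)^2*(γ45)^2 + (13895/35607)^2*(γ46)^2 + (675/23738)^2*(γ56)^2 = 558140625/563492644*(+1) + 1265625/140873161*(+1) + 455625/563492644*(+1) + 922640625/563492644*(+1) + 774787225/5071433796*(+1) + 558140625/563492644*(-1) + 275625/563492644*(-1) + 1265625/140873161*(-1) + 625/140873161*(-1) + 922640625/563492644*(-1) + 193071025/1267858449*(-1) + 455625/563492644*(-1) = 0 (each basis 2-blade squares to minus the product of its generators' squares); cross terms between blades sharing an index anticommute and cancel; the commuting (index-disjoint) pairs give grade-4 terms 2*c*c'*(blade product), which cancel blade by blade — γ1234: 26578125/140873161 - 26578125/140873161 = 0; γ1236: -590625/140873161 + 590625/140873161 = 0; γ1245: 717609375/281746322 - 717609375/281746322 = 0; γ1246: 109423125/140873161 + 354375/281746322 - 219200625/281746322 = 0; γ1256: 15946875/281746322 - 15946875/281746322 = 0; γ1345: -34171875/140873161 + 34171875/140873161 = 0; γ1346: -10421250/140873161 - 16875/140873161 + 10438125/140873161 = 0; γ1356: -759375/140873161 + 759375/140873161 = 0; γ1456: -455625/281746322 - 140686875/140873161 + 281829375/281746322 = 0; γ2346: -590625/140873161 + 590625/140873161 = 0; γ2456: -15946875/281746322 + 15946875/281746322 = 0; γ3456: 759375/140873161 - 759375/140873161 = 0 — confirming B is simple. So B^2 = 0.
Answer: null-rotation, certificate B^2 = 0. Note: conjugating B changes its blade decomposition but never the scalar B^2 = 0, whose sign settles the classification.


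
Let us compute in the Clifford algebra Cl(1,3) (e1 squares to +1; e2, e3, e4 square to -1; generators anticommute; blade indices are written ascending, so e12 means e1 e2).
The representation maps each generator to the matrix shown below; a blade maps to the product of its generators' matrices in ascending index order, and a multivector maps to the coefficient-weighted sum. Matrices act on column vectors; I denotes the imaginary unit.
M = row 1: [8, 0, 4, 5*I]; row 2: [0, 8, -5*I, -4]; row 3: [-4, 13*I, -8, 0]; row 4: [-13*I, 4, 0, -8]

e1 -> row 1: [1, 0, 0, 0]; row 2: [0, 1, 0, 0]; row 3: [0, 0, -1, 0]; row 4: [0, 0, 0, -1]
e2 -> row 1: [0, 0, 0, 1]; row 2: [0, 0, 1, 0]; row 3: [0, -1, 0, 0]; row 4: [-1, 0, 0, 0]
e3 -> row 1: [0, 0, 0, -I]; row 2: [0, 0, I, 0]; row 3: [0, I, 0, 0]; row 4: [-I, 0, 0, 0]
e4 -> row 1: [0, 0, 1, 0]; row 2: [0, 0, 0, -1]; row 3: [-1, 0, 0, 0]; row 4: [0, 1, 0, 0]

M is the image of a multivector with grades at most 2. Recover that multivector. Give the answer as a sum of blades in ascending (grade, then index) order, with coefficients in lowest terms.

Method: the blade images are trace-orthogonal — tr(rho(e_A) rho(e_B)^-1) = 4 if A = B and 0 otherwise — and rho(e_A)^-1 = (e_A)^2 * rho(e_A) with (e_A)^2 = +1 or -1, so the coefficient of e_A in the preimage is (e_A)^2 * tr(M rho(e_A))/4.
Nonzero projections over blades of grade <= 2: e1: (e1)^2 = +1, tr(M rho(e1)) = 32, coefficient 8; e3: (e3)^2 = -1, tr(M rho(e3)) = -16, coefficient 4; e4: (e4)^2 = -1, tr(M rho(e4)) = -16, coefficient 4; e13: (e13)^2 = +1, tr(M rho(e13)) = -36, coefficient -9. Every other blade of grade <= 2 projects to 0.
Answer: 8*e1 + 4*e3 + 4*e4 - 9*e13


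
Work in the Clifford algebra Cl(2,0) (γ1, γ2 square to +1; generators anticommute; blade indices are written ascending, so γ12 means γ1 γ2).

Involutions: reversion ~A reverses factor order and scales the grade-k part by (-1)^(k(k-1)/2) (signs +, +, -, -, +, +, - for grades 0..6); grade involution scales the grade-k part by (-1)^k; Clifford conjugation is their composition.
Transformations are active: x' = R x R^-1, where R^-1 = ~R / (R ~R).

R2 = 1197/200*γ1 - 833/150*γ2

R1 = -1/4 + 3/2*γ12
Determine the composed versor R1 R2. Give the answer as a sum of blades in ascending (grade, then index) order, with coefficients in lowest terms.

Distribute over the terms of R1 (each basis-blade product reordered to ascending indices, repeated generators contracted through their squares):
(-1/4) R2 = -1197/800*γ1 + 833/600*γ2
(3/2*γ12) R2 = -833/100*γ1 - 3591/400*γ2
Summing the partial products and collecting blades:
Answer: -7861/800*γ1 - 9107/1200*γ2


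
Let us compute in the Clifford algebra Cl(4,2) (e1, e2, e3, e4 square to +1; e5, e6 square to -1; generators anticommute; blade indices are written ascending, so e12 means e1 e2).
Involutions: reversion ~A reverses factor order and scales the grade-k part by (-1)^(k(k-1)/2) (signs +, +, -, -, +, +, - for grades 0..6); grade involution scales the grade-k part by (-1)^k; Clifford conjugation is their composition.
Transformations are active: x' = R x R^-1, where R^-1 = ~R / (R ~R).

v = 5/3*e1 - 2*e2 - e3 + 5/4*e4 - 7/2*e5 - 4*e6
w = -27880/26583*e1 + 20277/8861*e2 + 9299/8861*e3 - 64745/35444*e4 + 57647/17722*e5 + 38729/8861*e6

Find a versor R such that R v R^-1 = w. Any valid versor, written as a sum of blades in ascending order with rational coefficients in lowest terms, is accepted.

Since q(v) = q(w) = -2723/144, the sum R = v + w = 5475/8861*e1 + 2555/8861*e2 + 438/8861*e3 - 5110/8861*e4 - 2190/8861*e5 + 3285/8861*e6 does the job whenever invertible.
Answer: 5475/8861*e1 + 2555/8861*e2 + 438/8861*e3 - 5110/8861*e4 - 2190/8861*e5 + 3285/8861*e6


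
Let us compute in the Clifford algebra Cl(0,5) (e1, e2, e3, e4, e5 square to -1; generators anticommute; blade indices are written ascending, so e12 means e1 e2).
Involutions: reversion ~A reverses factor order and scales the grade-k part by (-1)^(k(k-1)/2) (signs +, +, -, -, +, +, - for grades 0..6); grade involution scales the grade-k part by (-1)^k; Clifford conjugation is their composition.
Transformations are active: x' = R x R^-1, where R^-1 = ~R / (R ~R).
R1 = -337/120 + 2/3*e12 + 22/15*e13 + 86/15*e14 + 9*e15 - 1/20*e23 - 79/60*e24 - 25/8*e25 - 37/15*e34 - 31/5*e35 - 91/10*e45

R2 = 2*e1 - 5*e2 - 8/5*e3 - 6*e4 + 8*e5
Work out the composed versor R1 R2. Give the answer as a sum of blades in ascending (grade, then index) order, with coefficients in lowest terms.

Distribute over the terms of R2 (each basis-blade product reordered to ascending indices, repeated generators contracted through their squares):
R1 (2*e1) = -337/60*e1 + 4/3*e2 + 44/15*e3 + 172/15*e4 + 18*e5 - 1/10*e123 - 79/30*e124 - 25/4*e125 - 74/15*e134 - 62/5*e135 - 91/5*e145
R1 (-5*e2) = 10/3*e1 + 337/24*e2 + 1/4*e3 + 79/12*e4 + 125/8*e5 + 22/3*e123 + 86/3*e124 + 45*e125 + 37/3*e234 + 31*e235 + 91/2*e245
R1 (-8/5*e3) = 176/75*e1 - 2/25*e2 + 337/75*e3 + 296/75*e4 + 248/25*e5 - 16/15*e123 + 688/75*e134 + 72/5*e135 - 158/75*e234 - 5*e235 + 364/25*e345
R1 (-6*e4) = 172/5*e1 - 79/10*e2 - 74/5*e3 + 337/20*e4 + 273/5*e5 - 4*e124 - 44/5*e134 + 54*e145 + 3/10*e234 - 75/4*e245 - 186/5*e345
R1 (8*e5) = -72*e1 + 25*e2 + 248/5*e3 + 364/5*e4 - 337/15*e5 + 16/3*e125 + 176/15*e135 + 688/15*e145 - 2/5*e235 - 158/15*e245 - 296/15*e345
Summing the partial products and collecting blades:
Answer: -11261/300*e1 + 6479/200*e2 + 12743/300*e3 + 16747/150*e4 + 45407/600*e5 + 37/6*e123 + 661/30*e124 + 529/12*e125 - 114/25*e134 + 206/15*e135 + 245/3*e145 + 1579/150*e234 + 128/5*e235 + 973/60*e245 - 3178/75*e345


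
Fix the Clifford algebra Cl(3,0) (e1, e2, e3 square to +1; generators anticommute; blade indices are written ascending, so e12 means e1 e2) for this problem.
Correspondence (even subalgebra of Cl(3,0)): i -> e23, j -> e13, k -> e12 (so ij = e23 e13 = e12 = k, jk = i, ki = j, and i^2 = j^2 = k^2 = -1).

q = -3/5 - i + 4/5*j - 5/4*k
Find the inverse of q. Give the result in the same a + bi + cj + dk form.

In blades: q = -3/5 - 5/4*e12 + 4/5*e13 - e23.
With qbar = -3/5 + 5/4*e12 - 4/5*e13 + e23 (scalar fixed, mapped units negated), q qbar = 57/16 (the sum of squared coefficients), so q^-1 = qbar / (57/16) = -16/95 + 20/57*e12 - 64/285*e13 + 16/57*e23; translating back:
Answer: -16/95 + 16/57*i - 64/285*j + 20/57*k


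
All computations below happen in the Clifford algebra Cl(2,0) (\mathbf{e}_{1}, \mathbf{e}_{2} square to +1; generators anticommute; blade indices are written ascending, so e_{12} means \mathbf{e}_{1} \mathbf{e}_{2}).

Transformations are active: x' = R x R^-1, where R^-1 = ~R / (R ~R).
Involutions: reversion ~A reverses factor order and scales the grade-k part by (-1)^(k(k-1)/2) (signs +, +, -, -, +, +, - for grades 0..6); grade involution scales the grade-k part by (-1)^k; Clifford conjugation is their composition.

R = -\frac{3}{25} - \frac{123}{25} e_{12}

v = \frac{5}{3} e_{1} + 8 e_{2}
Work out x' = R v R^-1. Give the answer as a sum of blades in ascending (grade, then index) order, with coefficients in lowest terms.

~R = -\frac{3}{25} + \frac{123}{25} e_{12}, and R ~R = \frac{15138}{625}, so R^-1 = ~R / (\frac{15138}{625}).
R v = -\frac{989}{25} e_{1} + \frac{181}{25} e_{2}
Answer: -\frac{1072}{841} e_{1} - \frac{20365}{2523} e_{2}


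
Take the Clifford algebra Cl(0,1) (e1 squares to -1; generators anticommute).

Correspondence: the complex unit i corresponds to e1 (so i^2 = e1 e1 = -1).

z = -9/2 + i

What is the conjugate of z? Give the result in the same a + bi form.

In blades: z = -9/2 + e1.
Conjugation here is Clifford conjugation: the scalar is fixed and the grade-1 and grade-2 blades all flip sign, giving -9/2 - e1; translating back:
Answer: -9/2 - i


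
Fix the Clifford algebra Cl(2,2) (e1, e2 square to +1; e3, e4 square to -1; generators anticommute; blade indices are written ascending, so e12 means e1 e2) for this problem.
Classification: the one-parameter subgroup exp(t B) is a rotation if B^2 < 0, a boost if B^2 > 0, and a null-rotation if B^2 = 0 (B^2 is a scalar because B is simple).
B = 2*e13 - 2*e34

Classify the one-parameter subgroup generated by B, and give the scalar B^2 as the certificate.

B^2 term by term: the squares give (2)^2*(e13)^2 + (-2)^2*(e34)^2 = 4*(+1) + 4*(-1) = 0 (each basis 2-blade squares to minus the product of its generators' squares); cross terms between blades sharing an index anticommute and cancel. So B^2 = 0.
Answer: null-rotation, certificate B^2 = 0. Because 0 is invariant under every versor sandwich, the classification follows from its sign alone.


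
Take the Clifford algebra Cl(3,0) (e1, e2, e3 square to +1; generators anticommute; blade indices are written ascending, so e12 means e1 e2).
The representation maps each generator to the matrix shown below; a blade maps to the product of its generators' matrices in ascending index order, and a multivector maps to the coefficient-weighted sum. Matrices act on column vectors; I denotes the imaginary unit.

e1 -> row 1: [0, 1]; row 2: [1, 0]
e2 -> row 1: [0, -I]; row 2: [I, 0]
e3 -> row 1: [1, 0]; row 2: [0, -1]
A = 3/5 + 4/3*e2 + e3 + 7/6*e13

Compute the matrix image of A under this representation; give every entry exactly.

Bivector images (products of the table entries): rho(e13) = rho(e1)rho(e3) = row 1: [0, -1]; row 2: [1, 0].
M = (3/5)*1 + (4/3)*rho(e2) + (1)*rho(e3) + (7/6)*rho(e13), summed entrywise (1 is the identity matrix):
Answer: row 1: [8/5, -7/6 - 4*I/3]; row 2: [7/6 + 4*I/3, -2/5]


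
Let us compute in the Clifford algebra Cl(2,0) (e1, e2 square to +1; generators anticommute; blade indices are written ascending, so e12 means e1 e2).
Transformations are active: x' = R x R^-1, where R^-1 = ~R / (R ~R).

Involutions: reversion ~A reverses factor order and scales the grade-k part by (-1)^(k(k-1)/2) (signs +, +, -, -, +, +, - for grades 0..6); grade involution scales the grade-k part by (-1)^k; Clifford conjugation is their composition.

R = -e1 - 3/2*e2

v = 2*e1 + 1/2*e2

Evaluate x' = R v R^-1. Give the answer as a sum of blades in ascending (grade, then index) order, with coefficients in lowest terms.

~R = -e1 - 3/2*e2, and R ~R = 13/4, so R^-1 = ~R / (13/4).
R v = -11/4 + 5/2*e12
Answer: -4/13*e1 + 53/26*e2


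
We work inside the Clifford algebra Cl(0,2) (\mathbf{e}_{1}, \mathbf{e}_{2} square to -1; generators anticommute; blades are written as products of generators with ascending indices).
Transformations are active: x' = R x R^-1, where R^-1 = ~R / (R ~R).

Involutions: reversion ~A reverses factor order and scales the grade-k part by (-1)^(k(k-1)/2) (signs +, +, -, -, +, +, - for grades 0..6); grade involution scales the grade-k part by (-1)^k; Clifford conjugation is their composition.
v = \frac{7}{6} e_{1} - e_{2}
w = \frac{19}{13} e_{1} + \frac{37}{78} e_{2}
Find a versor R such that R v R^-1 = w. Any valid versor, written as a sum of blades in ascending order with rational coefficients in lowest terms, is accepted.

Since q(v) = q(w) = -\frac{85}{36}, the sum R = v + w = \frac{205}{78} e_{1} - \frac{41}{78} e_{2} does the job whenever invertible.
Answer: \frac{205}{78} e_{1} - \frac{41}{78} e_{2}


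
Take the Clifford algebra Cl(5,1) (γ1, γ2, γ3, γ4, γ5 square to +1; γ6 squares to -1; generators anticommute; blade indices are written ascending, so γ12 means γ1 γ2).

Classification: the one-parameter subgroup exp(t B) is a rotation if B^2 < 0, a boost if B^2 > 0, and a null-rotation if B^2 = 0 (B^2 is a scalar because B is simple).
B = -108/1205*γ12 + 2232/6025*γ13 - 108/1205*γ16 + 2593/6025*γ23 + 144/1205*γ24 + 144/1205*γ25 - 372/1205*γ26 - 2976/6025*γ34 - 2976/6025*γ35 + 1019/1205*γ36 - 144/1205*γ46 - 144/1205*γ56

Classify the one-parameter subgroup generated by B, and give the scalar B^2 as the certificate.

B^2 term by term: the squares give (-108/1205)^2*(γ12)^2 + (2232/6025)^2*(γ13)^2 + (-108/1205)^2*(γ16)^2 + (2593/6025)^2*(γ23)^2 + (144/1205)^2*(γ24)^2 + (144/1205)^2*(γ25)^2 + (-372/1205)^2*(γ26)^2 + (-2976/6025)^2*(γ34)^2 + (-2976/6025)^2*(γ35)^2 + (1019/1205)^2*(γ36)^2 + (-144/1205)^2*(γ46)^2 + (-144/1205)^2*(γ56)^2 = 11664/1452025*(-1) + 4981824/36300625*(-1) + 11664/1452025*(+1) + 6723649/36300625*(-1) + 20736/1452025*(-1) + 20736/1452025*(-1) + 138384/1452025*(+1) + 8856576/36300625*(-1) + 8856576/36300625*(-1) + 1038361/1452025*(+1) + 20736/1452025*(+1) + 20736/1452025*(+1) = 0 (each basis 2-blade squares to minus the product of its generators' squares); cross terms between blades sharing an index anticommute and cancel; the commuting (index-disjoint) pairs give grade-4 terms 2*c*c'*(blade product), which cancel blade by blade — γ1234: 642816/7260125 - 642816/7260125 = 0; γ1235: 642816/7260125 - 642816/7260125 = 0; γ1236: -220104/1452025 + 1660608/7260125 - 560088/7260125 = 0; γ1246: 31104/1452025 - 31104/1452025 = 0; γ1256: 31104/1452025 - 31104/1452025 = 0; γ1346: -642816/7260125 + 642816/7260125 = 0; γ1356: -642816/7260125 + 642816/7260125 = 0; γ2345: 857088/7260125 - 857088/7260125 = 0; γ2346: -746784/7260125 - 293472/1452025 + 2214144/7260125 = 0; γ2356: -746784/7260125 - 293472/1452025 + 2214144/7260125 = 0; γ2456: -41472/1452025 + 41472/1452025 = 0; γ3456: 857088/7260125 - 857088/7260125 = 0 — confirming B is simple. So B^2 = 0.
Answer: null-rotation, certificate B^2 = 0. Because 0 is invariant under every versor sandwich, the classification follows from its sign alone.


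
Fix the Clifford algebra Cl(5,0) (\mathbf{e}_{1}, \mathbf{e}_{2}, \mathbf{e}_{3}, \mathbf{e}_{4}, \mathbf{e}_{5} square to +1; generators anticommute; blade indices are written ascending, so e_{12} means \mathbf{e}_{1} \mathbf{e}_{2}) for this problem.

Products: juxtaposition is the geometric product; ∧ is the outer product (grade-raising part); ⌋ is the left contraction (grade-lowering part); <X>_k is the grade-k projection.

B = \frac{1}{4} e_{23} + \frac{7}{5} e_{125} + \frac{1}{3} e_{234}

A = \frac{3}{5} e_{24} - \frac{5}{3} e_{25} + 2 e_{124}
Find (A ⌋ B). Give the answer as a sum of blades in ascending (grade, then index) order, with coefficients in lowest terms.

step 1: \frac{7}{3} e_{1} + \frac{1}{5} e_{3}
Answer: \frac{7}{3} e_{1} + \frac{1}{5} e_{3}


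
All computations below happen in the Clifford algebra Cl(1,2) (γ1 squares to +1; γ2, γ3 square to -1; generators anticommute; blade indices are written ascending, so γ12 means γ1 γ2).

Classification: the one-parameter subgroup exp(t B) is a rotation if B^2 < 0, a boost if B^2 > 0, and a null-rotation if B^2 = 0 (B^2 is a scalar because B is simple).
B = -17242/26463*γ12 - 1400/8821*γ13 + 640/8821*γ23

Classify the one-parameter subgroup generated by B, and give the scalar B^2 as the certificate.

B^2 term by term: the squares give (-17242/26463)^2*(γ12)^2 + (-1400/8821)^2*(γ13)^2 + (640/8821)^2*(γ23)^2 = 297286564/700290369*(+1) + 1960000/77810041*(+1) + 409600/77810041*(-1) = 4/9 (each basis 2-blade squares to minus the product of its generators' squares); cross terms between blades sharing an index anticommute and cancel. So B^2 = 4/9.
Answer: boost, certificate B^2 = 4/9. No conjugation can change B^2 = 4/9; the sign gives the class.


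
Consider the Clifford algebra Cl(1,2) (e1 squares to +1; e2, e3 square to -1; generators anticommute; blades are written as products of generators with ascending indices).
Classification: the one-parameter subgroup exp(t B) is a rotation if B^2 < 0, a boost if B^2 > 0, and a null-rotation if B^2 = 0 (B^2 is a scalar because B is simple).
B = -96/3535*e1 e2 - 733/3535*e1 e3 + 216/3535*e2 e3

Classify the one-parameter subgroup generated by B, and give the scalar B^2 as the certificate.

B^2 term by term: the squares give (-96/3535)^2*(e1 e2)^2 + (-733/3535)^2*(e1 e3)^2 + (216/3535)^2*(e2 e3)^2 = 9216/12496225*(+1) + 537289/12496225*(+1) + 46656/12496225*(-1) = 1/25 (each basis 2-blade squares to minus the product of its generators' squares); cross terms between blades sharing an index anticommute and cancel. So B^2 = 1/25.
Answer: boost, certificate B^2 = 1/25. The invariant at work: B^2 = 1/25 is unchanged by conjugation, hence its sign classifies the subgroup whatever basis B is written in.


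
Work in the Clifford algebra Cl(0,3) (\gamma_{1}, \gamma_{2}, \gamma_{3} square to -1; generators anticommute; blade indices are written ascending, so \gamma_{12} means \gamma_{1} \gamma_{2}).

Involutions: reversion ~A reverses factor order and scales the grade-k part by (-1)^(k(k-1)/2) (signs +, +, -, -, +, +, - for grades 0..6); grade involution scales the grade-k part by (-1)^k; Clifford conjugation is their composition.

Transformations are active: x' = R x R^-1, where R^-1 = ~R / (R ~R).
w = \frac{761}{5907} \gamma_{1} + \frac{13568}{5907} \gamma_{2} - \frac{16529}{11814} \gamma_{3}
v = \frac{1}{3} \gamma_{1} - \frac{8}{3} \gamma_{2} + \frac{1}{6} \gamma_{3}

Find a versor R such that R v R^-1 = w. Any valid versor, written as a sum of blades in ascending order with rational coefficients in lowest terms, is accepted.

Why this works: both vectors square to -\frac{29}{4}, so q(v) = q(w) and R = v + w = \frac{910}{1969} \gamma_{1} - \frac{728}{1969} \gamma_{2} - \frac{7280}{5907} \gamma_{3} carries v to w — its own direction survives, the complement (v - w)/2 flips.
Answer: \frac{910}{1969} \gamma_{1} - \frac{728}{1969} \gamma_{2} - \frac{7280}{5907} \gamma_{3}


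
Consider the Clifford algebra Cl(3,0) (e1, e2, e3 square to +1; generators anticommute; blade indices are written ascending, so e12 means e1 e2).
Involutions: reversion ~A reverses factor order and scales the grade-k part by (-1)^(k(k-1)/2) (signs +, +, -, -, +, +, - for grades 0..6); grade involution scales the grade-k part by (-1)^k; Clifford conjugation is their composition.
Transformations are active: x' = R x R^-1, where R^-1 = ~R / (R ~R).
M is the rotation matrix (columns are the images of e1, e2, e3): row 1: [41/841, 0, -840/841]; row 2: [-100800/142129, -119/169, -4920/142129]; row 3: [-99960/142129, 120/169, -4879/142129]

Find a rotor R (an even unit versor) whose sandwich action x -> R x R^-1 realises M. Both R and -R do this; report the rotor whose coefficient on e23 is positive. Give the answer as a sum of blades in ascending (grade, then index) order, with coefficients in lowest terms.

Method: write R = a + b12*e12 + b13*e13 + b23*e23 with a^2 + b12^2 + b13^2 + b23^2 = 1 (so R^-1 = ~R). Expanding the columns R e_j ~R gives tr M = 4a^2 - 1 and, from the antisymmetric part, M21 - M12 = -4a*b12, M13 - M31 = 4a*b13, M32 - M23 = -4a*b23.
Here tr M = -98029/142129, so a^2 = (1 + tr M)/4 = 11025/142129 and a = ±105/377. Taking a = 105/377: M21 - M12 = -100800/142129, M13 - M31 = -42000/142129, M32 - M23 = 105840/142129, giving b12 = 240/377, b13 = -100/377, b23 = -252/377, i.e. R = 105/377 + 240/377*e12 - 100/377*e13 - 252/377*e23.
Its e23 coefficient is negative, so report the other preimage -R.
Answer: -105/377 - 240/377*e12 + 100/377*e13 + 252/377*e23. Sheet selection: the two-to-one cover makes ±R indistinguishable at the matrix level (trace -98029/142129), so uniqueness comes from the required sign on e23.


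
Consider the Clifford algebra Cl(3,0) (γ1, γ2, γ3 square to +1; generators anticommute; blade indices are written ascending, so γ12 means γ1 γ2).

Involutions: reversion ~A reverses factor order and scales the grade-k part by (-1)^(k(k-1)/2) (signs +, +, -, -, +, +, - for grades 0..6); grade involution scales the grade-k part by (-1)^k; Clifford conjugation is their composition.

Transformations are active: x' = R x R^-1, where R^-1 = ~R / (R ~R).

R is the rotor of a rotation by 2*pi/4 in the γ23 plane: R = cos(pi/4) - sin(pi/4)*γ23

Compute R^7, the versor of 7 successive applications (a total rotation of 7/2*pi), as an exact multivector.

The rotor phase is half the rotation angle and phases add under composition, so 7 steps in the γ23 plane accumulate phase 7*(pi/4) = 7*pi/4: R^7 = cos(7*pi/4) - sin(7*pi/4)*γ23.
cos(7*pi/4) = sqrt(2)/2 and sin(7*pi/4) = -sqrt(2)/2, so R^7 = sqrt(2)/2 + sqrt(2)/2*γ23. The net rotation is 3/2*pi (after discarding 1 full turn, each of which contributes a factor -1 to the rotor); the rotor keeps the half-angle phase exactly.
Answer: sqrt(2)/2 + sqrt(2)/2*γ23


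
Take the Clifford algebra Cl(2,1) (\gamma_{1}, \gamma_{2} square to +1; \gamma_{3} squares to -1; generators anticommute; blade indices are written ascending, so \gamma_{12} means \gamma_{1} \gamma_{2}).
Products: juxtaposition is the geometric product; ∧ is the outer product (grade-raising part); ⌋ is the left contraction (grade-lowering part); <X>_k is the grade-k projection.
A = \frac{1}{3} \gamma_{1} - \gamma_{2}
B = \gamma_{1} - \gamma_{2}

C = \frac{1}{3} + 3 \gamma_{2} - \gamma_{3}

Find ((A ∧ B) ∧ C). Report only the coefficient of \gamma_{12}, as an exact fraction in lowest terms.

step 1: \frac{2}{3} \gamma_{12}
step 2: \frac{2}{9} \gamma_{12} - \frac{2}{3} \gamma_{123}
Answer: \frac{2}{9}


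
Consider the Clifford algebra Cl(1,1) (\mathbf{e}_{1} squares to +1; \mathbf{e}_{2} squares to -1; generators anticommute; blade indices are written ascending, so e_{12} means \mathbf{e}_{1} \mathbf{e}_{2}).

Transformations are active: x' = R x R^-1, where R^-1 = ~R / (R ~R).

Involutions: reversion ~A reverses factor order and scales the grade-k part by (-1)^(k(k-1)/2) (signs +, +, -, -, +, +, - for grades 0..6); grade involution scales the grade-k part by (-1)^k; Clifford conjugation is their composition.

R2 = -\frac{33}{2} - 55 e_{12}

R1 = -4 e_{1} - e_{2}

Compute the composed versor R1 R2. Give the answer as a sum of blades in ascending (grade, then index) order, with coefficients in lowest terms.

Distribute over the terms of R1 (each basis-blade product reordered to ascending indices, repeated generators contracted through their squares):
(-4 e_{1}) R2 = 66 e_{1} + 220 e_{2}
(-e_{2}) R2 = 55 e_{1} + \frac{33}{2} e_{2}
Summing the partial products and collecting blades:
Answer: 121 e_{1} + \frac{473}{2} e_{2}


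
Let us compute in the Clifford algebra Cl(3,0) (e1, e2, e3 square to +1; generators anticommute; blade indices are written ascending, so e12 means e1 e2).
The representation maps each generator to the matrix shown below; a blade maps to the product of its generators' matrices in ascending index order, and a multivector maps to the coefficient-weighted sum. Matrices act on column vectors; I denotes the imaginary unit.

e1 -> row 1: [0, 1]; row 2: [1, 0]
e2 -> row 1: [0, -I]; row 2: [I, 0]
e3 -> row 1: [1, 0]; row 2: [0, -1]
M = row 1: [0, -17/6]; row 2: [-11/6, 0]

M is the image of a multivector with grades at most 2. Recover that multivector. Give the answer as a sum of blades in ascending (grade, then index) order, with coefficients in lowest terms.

Method: 1, rho(e1), rho(e2), rho(e3) form a trace-orthogonal basis of the 2x2 complex matrices (tr(X Y) = 2 if X = Y, else 0), so M = m0*1 + m1*rho(e1) + m2*rho(e2) + m3*rho(e3) with m0 = tr(M)/2 = 0, m1 = tr(M rho(e1))/2 = -7/3, m2 = tr(M rho(e2))/2 = -I/2, m3 = tr(M rho(e3))/2 = 0.
Multiplying table entries, the bivector images are rho(e12) = I*rho(e3), rho(e13) = -I*rho(e2), rho(e23) = I*rho(e1); with real blade coefficients the real parts of m0..m3 are the coefficients of 1, e1, e2, e3 and the imaginary parts give the bivectors (e23: Im m1, e13: -Im m2, e12: Im m3).
Answer: -7/3*e1 + 1/2*e13


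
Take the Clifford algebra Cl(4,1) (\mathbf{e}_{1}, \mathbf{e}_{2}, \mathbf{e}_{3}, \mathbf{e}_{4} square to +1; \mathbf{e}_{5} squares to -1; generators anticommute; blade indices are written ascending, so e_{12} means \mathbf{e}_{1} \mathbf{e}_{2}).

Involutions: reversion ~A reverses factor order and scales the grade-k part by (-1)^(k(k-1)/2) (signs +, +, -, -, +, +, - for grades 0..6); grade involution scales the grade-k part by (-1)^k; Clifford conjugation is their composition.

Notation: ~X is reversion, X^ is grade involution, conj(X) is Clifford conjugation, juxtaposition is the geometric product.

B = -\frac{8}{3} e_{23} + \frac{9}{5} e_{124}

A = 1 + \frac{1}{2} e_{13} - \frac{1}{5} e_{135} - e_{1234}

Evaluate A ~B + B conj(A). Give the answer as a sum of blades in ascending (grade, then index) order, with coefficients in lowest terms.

first term: -\frac{9}{5} e_{3} - \frac{4}{3} e_{12} + \frac{8}{3} e_{14} + \frac{8}{3} e_{23} - \frac{9}{5} e_{124} + \frac{8}{15} e_{125} - \frac{9}{10} e_{234} - \frac{9}{25} e_{2345}
second term: -\frac{9}{5} e_{3} + \frac{4}{3} e_{12} - \frac{8}{3} e_{14} - \frac{8}{3} e_{23} + \frac{9}{5} e_{124} + \frac{8}{15} e_{125} + \frac{9}{10} e_{234} + \frac{9}{25} e_{2345}
Answer: -\frac{18}{5} e_{3} + \frac{16}{15} e_{125}


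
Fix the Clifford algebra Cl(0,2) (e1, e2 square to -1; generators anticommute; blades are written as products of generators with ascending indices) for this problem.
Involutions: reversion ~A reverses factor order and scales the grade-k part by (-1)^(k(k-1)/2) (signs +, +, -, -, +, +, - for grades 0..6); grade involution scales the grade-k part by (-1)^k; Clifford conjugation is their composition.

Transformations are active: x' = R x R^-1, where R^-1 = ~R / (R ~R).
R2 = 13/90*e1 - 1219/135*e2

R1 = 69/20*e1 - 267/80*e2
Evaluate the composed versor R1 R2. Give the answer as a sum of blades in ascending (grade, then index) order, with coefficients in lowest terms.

Distribute over the terms of R1 (each basis-blade product reordered to ascending indices, repeated generators contracted through their squares):
(69/20*e1) R2 = -299/600 - 28037/900*e1 e2
(-267/80*e2) R2 = -108491/3600 + 1157/2400*e1 e2
Summing the partial products and collecting blades:
Answer: -22057/720 - 8833/288*e1 e2
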